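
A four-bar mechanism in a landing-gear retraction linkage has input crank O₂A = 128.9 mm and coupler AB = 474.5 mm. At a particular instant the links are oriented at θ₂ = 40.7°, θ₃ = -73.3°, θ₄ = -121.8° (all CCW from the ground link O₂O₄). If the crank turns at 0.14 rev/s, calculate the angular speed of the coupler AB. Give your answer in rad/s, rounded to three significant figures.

0.0959

ω₂ = 0.8796 rad/s (from 0.14 rev/s).
Differentiating the loop-closure r₂e^{iθ₂}+r₃e^{iθ₃}=r₁+r₄e^{iθ₄} gives r₂ω₂e^{iθ₂}+r₃ω₃e^{iθ₃}=r₄ω₄e^{iθ₄}.
Eliminating the other unknown: ω₃ = r₂ω₂ sin(θ₄−θ₂) / [r₃ sin(θ₃−θ₄)].
Numerator sine = -0.30071; denominator sine = +0.74896.
Result = 0.1289·0.8796·(-0.30071) / (0.4745·(+0.74896)) = -0.095942 rad/s; magnitude 0.095942 rad/s.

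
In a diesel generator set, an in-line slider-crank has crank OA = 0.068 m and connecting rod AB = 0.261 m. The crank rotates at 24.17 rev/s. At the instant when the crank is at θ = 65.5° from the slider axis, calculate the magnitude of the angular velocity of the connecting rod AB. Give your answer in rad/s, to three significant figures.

ω = 151.9 rad/s (converted from 24.17 rev/s).
The rod makes angle φ with the slider axis where L sinφ = r sinθ; differentiating, L cosφ·φ̇ = r ω cosθ.
L cosφ = √(L² − r² sin²θ) = 0.25356 m.
|ω_rod| = r ω |cosθ| / √(L² − r² sin²θ) = 0.068·151.9·0.41469/0.25356 = 16.889 rad/s.

16.9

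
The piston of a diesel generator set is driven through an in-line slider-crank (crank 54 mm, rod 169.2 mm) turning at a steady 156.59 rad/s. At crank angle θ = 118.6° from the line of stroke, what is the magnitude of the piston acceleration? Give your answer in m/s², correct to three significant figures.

864

ω = 156.6 rad/s
x(θ) = r cosθ + √(L² − r² sin²θ); with ω constant, a = ω²·d²x/dθ².
d²x/dθ² = −r cosθ − r²(cos2θ)/√u − r⁴ sin²2θ/(4u^{3/2}),  u = L² − r² sin²θ = 0.0263808 m².
Substituting r = 0.054 m, L = 0.1692 m, θ = 118.6°: d²x/dθ² = +0.035224 m.
a = ω²·d²x/dθ² = (156.6)²·(+0.035224) = +863.71 m/s²;  |a| = 863.71 m/s².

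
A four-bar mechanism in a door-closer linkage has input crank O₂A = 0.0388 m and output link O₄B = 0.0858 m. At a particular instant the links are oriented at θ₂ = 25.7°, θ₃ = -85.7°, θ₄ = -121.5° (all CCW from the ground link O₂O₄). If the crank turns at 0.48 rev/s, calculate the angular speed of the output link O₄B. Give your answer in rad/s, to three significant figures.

ω₂ = 3.016 rad/s (from 0.48 rev/s).
Differentiating the loop-closure r₂e^{iθ₂}+r₃e^{iθ₃}=r₁+r₄e^{iθ₄} gives r₂ω₂e^{iθ₂}+r₃ω₃e^{iθ₃}=r₄ω₄e^{iθ₄}.
Eliminating the other unknown: ω₄ = r₂ω₂ sin(θ₂−θ₃) / [r₄ sin(θ₄−θ₃)].
Numerator sine = +0.93106; denominator sine = -0.58496.
Result = 0.0388·3.016·(+0.93106) / (0.0858·(-0.58496)) = -2.1708 rad/s; magnitude 2.1708 rad/s.

2.17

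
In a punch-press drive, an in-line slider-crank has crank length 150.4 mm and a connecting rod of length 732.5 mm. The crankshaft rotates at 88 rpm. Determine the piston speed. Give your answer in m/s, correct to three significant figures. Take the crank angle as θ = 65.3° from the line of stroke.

1.37

ω = 2π·88/60 = 9.215 rad/s
For an in-line slider-crank, x = r cosθ + √(L² − r² sin²θ), so v = −rω sinθ·[1 + r cosθ/√(L² − r² sin²θ)].
With r = 0.1504 m, L = 0.7325 m, θ = 65.3°: √(L² − r² sin²θ) = 0.71964 m.
v = −0.1504·9.215·0.90851·[1 + 0.1504·0.41787/0.71964] = -1.3691 m/s.
|v| = 1.3691 m/s.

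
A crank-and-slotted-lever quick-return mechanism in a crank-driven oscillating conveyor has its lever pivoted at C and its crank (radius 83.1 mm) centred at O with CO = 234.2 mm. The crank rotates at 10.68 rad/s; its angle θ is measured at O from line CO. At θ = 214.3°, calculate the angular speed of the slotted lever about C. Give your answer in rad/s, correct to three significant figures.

ω = 10.68 rad/s
Crank pin A relative to C: A = (d + r cosθ, r sinθ); lever angle φ = atan2(r sinθ, d + r cosθ).
Differentiating tanφ: φ̇ = rω(d cosθ + r)/(d² + r² + 2dr cosθ).
d² + r² + 2dr cosθ = |CA|² = 0.0296002 m²;  d cosθ + r = -0.11037 m.
|ω_lever| = |0.0831·10.68·-0.11037| / 0.0296002 = 3.3093 rad/s.

3.31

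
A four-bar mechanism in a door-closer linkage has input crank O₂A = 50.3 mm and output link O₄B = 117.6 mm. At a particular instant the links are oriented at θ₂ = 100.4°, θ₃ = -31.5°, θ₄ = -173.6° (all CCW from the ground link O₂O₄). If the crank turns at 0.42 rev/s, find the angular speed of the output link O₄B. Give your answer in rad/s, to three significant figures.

ω₂ = 2.639 rad/s (from 0.42 rev/s).
Differentiating the loop-closure r₂e^{iθ₂}+r₃e^{iθ₃}=r₁+r₄e^{iθ₄} gives r₂ω₂e^{iθ₂}+r₃ω₃e^{iθ₃}=r₄ω₄e^{iθ₄}.
Eliminating the other unknown: ω₄ = r₂ω₂ sin(θ₂−θ₃) / [r₄ sin(θ₄−θ₃)].
Numerator sine = +0.74431; denominator sine = -0.61429.
Result = 0.0503·2.639·(+0.74431) / (0.1176·(-0.61429)) = -1.3676 rad/s; magnitude 1.3676 rad/s.

1.37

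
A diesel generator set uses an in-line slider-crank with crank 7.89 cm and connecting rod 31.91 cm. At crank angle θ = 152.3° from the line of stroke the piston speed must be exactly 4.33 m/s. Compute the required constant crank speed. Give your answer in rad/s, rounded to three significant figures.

151

For an in-line slider-crank, |v_piston| = rω|sinθ|·[1 + r cosθ/√(L² − r² sin²θ)].
With r = 0.0789 m, L = 0.3191 m, θ = 152.3°: the bracketed kinematic factor |dx/dθ| = 0.028593 m.
ω = v/|dx/dθ| = 4.33/0.028593 = 151.43 rad/s.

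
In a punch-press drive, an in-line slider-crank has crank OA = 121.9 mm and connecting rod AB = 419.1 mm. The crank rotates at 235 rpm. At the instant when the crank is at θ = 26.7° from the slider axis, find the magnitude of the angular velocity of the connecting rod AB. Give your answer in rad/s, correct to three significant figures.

ω = 24.61 rad/s (converted from 235 rpm).
The rod makes angle φ with the slider axis where L sinφ = r sinθ; differentiating, L cosφ·φ̇ = r ω cosθ.
L cosφ = √(L² − r² sin²θ) = 0.41551 m.
|ω_rod| = r ω |cosθ| / √(L² − r² sin²θ) = 0.1219·24.61·0.89337/0.41551 = 6.4499 rad/s.

6.45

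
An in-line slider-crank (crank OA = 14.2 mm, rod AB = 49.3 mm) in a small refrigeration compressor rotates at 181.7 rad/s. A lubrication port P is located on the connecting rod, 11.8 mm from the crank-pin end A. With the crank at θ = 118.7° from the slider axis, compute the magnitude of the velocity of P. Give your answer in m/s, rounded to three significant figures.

2.38

ω = 181.7 rad/s.  Crank-pin speed |V_A| = rω = 2.5801 m/s, perpendicular to OA.
Rod angle: sinφ = −(r/L) sinθ ⇒ φ = -14.634°; ω_rod = −rω cosθ/√(L²−r²sin²θ) = +25.975 rad/s.
V_P = V_A + ω_rod × AP, with AP = 0.0118 m along the rod.
Components: V_Px = −rω sinθ − a·ω_rod·sinφ = -2.1857 m/s;  V_Py = rω cosθ + a·ω_rod·cosφ = -0.94248 m/s.
|V_P| = √(V_Px² + V_Py²) = 2.3803 m/s.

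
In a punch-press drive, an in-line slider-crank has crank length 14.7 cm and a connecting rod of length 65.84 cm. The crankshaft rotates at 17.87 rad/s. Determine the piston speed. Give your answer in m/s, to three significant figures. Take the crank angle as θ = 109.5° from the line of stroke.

2.29

ω = 17.87 rad/s
For an in-line slider-crank, x = r cosθ + √(L² − r² sin²θ), so v = −rω sinθ·[1 + r cosθ/√(L² − r² sin²θ)].
With r = 0.147 m, L = 0.6584 m, θ = 109.5°: √(L² − r² sin²θ) = 0.64365 m.
v = −0.147·17.87·0.94264·[1 + 0.147·-0.33381/0.64365] = -2.2874 m/s.
|v| = 2.2874 m/s.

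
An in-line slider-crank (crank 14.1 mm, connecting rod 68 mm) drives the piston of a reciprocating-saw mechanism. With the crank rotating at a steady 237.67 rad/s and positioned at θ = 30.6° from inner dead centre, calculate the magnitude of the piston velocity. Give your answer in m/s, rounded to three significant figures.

2.01

ω = 237.7 rad/s
For an in-line slider-crank, x = r cosθ + √(L² − r² sin²θ), so v = −rω sinθ·[1 + r cosθ/√(L² − r² sin²θ)].
With r = 0.0141 m, L = 0.068 m, θ = 30.6°: √(L² − r² sin²θ) = 0.06762 m.
v = −0.0141·237.7·0.50904·[1 + 0.0141·0.86074/0.06762] = -2.012 m/s.
|v| = 2.012 m/s.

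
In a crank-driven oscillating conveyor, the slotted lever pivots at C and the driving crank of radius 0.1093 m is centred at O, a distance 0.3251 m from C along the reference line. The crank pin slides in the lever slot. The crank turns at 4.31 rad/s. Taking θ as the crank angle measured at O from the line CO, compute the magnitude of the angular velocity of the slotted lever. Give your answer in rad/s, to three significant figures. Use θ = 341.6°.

1.06

ω = 4.31 rad/s
Crank pin A relative to C: A = (d + r cosθ, r sinθ); lever angle φ = atan2(r sinθ, d + r cosθ).
Differentiating tanφ: φ̇ = rω(d cosθ + r)/(d² + r² + 2dr cosθ).
d² + r² + 2dr cosθ = |CA|² = 0.18507 m²;  d cosθ + r = +0.41778 m.
|ω_lever| = |0.1093·4.31·+0.41778| / 0.18507 = 1.0634 rad/s.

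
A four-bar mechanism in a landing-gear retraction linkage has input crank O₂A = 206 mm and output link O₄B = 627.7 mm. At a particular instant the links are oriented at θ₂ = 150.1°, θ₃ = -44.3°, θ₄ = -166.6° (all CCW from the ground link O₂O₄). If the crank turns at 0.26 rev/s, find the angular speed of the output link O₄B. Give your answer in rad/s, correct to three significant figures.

ω₂ = 1.634 rad/s (from 0.26 rev/s).
Differentiating the loop-closure r₂e^{iθ₂}+r₃e^{iθ₃}=r₁+r₄e^{iθ₄} gives r₂ω₂e^{iθ₂}+r₃ω₃e^{iθ₃}=r₄ω₄e^{iθ₄}.
Eliminating the other unknown: ω₄ = r₂ω₂ sin(θ₂−θ₃) / [r₄ sin(θ₄−θ₃)].
Numerator sine = -0.24869; denominator sine = -0.84526.
Result = 0.206·1.634·(-0.24869) / (0.6277·(-0.84526)) = +0.15774 rad/s; magnitude 0.15774 rad/s.

0.158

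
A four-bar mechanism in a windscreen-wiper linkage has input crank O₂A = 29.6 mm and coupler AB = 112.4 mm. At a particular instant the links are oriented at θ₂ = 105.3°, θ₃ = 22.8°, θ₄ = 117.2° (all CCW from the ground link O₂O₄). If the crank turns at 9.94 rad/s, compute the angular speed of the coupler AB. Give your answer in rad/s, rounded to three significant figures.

ω₂ = 9.94 rad/s
Differentiating the loop-closure r₂e^{iθ₂}+r₃e^{iθ₃}=r₁+r₄e^{iθ₄} gives r₂ω₂e^{iθ₂}+r₃ω₃e^{iθ₃}=r₄ω₄e^{iθ₄}.
Eliminating the other unknown: ω₃ = r₂ω₂ sin(θ₄−θ₂) / [r₃ sin(θ₃−θ₄)].
Numerator sine = +0.20620; denominator sine = -0.99705.
Result = 0.0296·9.94·(+0.20620) / (0.1124·(-0.99705)) = -0.54137 rad/s; magnitude 0.54137 rad/s.

0.541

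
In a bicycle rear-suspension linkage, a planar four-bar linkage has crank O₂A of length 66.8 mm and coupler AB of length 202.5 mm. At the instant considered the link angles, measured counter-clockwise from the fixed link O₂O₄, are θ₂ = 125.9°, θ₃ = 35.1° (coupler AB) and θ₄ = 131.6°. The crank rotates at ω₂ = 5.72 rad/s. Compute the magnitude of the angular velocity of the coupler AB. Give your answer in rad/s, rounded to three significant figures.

ω₂ = 5.72 rad/s
Differentiating the loop-closure r₂e^{iθ₂}+r₃e^{iθ₃}=r₁+r₄e^{iθ₄} gives r₂ω₂e^{iθ₂}+r₃ω₃e^{iθ₃}=r₄ω₄e^{iθ₄}.
Eliminating the other unknown: ω₃ = r₂ω₂ sin(θ₄−θ₂) / [r₃ sin(θ₃−θ₄)].
Numerator sine = +0.09932; denominator sine = -0.99357.
Result = 0.0668·5.72·(+0.09932) / (0.2025·(-0.99357)) = -0.18862 rad/s; magnitude 0.18862 rad/s.

0.189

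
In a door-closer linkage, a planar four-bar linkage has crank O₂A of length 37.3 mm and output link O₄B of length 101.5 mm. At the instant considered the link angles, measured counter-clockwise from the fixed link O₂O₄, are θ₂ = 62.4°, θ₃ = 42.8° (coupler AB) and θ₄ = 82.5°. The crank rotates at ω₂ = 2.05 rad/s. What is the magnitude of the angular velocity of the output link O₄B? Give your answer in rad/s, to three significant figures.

ω₂ = 2.05 rad/s
Differentiating the loop-closure r₂e^{iθ₂}+r₃e^{iθ₃}=r₁+r₄e^{iθ₄} gives r₂ω₂e^{iθ₂}+r₃ω₃e^{iθ₃}=r₄ω₄e^{iθ₄}.
Eliminating the other unknown: ω₄ = r₂ω₂ sin(θ₂−θ₃) / [r₄ sin(θ₄−θ₃)].
Numerator sine = +0.33545; denominator sine = +0.63877.
Result = 0.0373·2.05·(+0.33545) / (0.1015·(+0.63877)) = +0.39562 rad/s; magnitude 0.39562 rad/s.

0.396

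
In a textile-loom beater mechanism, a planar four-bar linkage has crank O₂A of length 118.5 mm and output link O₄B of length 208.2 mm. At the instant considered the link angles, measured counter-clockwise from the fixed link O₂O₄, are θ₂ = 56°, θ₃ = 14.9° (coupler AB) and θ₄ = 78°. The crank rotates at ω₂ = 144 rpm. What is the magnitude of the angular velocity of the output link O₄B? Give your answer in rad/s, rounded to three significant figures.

ω₂ = 15.08 rad/s (from 144 rpm).
Differentiating the loop-closure r₂e^{iθ₂}+r₃e^{iθ₃}=r₁+r₄e^{iθ₄} gives r₂ω₂e^{iθ₂}+r₃ω₃e^{iθ₃}=r₄ω₄e^{iθ₄}.
Eliminating the other unknown: ω₄ = r₂ω₂ sin(θ₂−θ₃) / [r₄ sin(θ₄−θ₃)].
Numerator sine = +0.65738; denominator sine = +0.89180.
Result = 0.1185·15.08·(+0.65738) / (0.2082·(+0.89180)) = +6.3267 rad/s; magnitude 6.3267 rad/s.

6.33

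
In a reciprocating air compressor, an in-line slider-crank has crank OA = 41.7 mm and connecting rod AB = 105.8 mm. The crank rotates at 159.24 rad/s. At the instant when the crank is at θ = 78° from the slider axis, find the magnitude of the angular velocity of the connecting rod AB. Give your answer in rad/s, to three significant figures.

14.1

ω = 159.2 rad/s
The rod makes angle φ with the slider axis where L sinφ = r sinθ; differentiating, L cosφ·φ̇ = r ω cosθ.
L cosφ = √(L² − r² sin²θ) = 0.097621 m.
|ω_rod| = r ω |cosθ| / √(L² − r² sin²θ) = 0.0417·159.2·0.20791/0.097621 = 14.142 rad/s.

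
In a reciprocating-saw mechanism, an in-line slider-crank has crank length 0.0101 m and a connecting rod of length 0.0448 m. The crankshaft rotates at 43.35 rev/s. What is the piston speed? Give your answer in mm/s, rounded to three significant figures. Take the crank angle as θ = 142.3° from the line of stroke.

1380

ω = 2π·43.4 = 272.4 rad/s
For an in-line slider-crank, x = r cosθ + √(L² − r² sin²θ), so v = −rω sinθ·[1 + r cosθ/√(L² − r² sin²θ)].
With r = 0.0101 m, L = 0.0448 m, θ = 142.3°: √(L² − r² sin²θ) = 0.044372 m.
v = −0.0101·272.4·0.61153·[1 + 0.0101·-0.79122/0.044372] = -1.3793 m/s.
|v| = 1.3793 m/s = 1379.3 mm/s.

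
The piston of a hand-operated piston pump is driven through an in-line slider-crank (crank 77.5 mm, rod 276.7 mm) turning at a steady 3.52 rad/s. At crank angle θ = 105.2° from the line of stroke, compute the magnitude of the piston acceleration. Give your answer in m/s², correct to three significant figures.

ω = 3.52 rad/s
x(θ) = r cosθ + √(L² − r² sin²θ); with ω constant, a = ω²·d²x/dθ².
d²x/dθ² = −r cosθ − r²(cos2θ)/√u − r⁴ sin²2θ/(4u^{3/2}),  u = L² − r² sin²θ = 0.0709695 m².
Substituting r = 0.0775 m, L = 0.2767 m, θ = 105.2°: d²x/dθ² = +0.039644 m.
a = ω²·d²x/dθ² = (3.52)²·(+0.039644) = +0.4912 m/s²;  |a| = 0.4912 m/s².

0.491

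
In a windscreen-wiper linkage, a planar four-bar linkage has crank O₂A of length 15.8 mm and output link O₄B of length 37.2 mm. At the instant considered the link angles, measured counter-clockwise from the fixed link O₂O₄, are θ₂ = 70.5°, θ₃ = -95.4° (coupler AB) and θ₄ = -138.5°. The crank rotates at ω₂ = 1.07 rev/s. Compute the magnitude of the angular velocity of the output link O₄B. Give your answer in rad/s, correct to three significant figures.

ω₂ = 6.723 rad/s (from 1.07 rev/s).
Differentiating the loop-closure r₂e^{iθ₂}+r₃e^{iθ₃}=r₁+r₄e^{iθ₄} gives r₂ω₂e^{iθ₂}+r₃ω₃e^{iθ₃}=r₄ω₄e^{iθ₄}.
Eliminating the other unknown: ω₄ = r₂ω₂ sin(θ₂−θ₃) / [r₄ sin(θ₄−θ₃)].
Numerator sine = +0.24362; denominator sine = -0.68327.
Result = 0.0158·6.723·(+0.24362) / (0.0372·(-0.68327)) = -1.0181 rad/s; magnitude 1.0181 rad/s.

1.02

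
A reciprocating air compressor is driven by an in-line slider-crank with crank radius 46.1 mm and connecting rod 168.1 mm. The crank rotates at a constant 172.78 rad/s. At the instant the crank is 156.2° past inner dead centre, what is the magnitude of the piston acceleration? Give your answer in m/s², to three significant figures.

999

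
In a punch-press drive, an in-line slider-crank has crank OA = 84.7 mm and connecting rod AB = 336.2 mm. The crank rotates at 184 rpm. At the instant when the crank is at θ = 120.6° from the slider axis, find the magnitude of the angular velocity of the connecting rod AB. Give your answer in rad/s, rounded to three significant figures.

2.53

ω = 19.27 rad/s (converted from 184 rpm).
The rod makes angle φ with the slider axis where L sinφ = r sinθ; differentiating, L cosφ·φ̇ = r ω cosθ.
L cosφ = √(L² − r² sin²θ) = 0.3282 m.
|ω_rod| = r ω |cosθ| / √(L² − r² sin²θ) = 0.0847·19.27·0.50904/0.3282 = 2.5313 rad/s.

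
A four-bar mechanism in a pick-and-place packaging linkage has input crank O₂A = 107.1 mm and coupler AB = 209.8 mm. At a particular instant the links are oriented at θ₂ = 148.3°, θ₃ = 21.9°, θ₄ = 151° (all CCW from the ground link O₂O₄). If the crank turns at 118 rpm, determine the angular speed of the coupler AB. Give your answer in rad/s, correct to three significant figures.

ω₂ = 12.36 rad/s (from 118 rpm).
Differentiating the loop-closure r₂e^{iθ₂}+r₃e^{iθ₃}=r₁+r₄e^{iθ₄} gives r₂ω₂e^{iθ₂}+r₃ω₃e^{iθ₃}=r₄ω₄e^{iθ₄}.
Eliminating the other unknown: ω₃ = r₂ω₂ sin(θ₄−θ₂) / [r₃ sin(θ₃−θ₄)].
Numerator sine = +0.04711; denominator sine = -0.77605.
Result = 0.1071·12.36·(+0.04711) / (0.2098·(-0.77605)) = -0.3829 rad/s; magnitude 0.3829 rad/s.

0.383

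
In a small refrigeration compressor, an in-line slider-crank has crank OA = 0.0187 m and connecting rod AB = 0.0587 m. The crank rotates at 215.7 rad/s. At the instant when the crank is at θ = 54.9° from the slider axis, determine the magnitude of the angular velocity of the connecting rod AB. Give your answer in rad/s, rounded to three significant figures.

ω = 215.7 rad/s
The rod makes angle φ with the slider axis where L sinφ = r sinθ; differentiating, L cosφ·φ̇ = r ω cosθ.
L cosφ = √(L² − r² sin²θ) = 0.056671 m.
|ω_rod| = r ω |cosθ| / √(L² − r² sin²θ) = 0.0187·215.7·0.57501/0.056671 = 40.926 rad/s.

40.9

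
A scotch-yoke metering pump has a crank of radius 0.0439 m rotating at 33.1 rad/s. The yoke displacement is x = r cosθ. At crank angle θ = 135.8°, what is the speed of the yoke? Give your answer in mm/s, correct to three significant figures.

ω = 33.1 rad/s
x = r cosθ ⇒ ẋ = −rω sinθ.
|v| = rω|sinθ| = 0.0439·33.1·|sin 135.8°| = 1.013 m/s = 1013 mm/s.

1010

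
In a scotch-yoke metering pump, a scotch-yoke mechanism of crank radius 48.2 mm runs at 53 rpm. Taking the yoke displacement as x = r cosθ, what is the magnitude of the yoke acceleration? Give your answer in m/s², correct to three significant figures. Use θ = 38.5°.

1.16

ω = 5.55 rad/s (from 53 rpm).
x = r cosθ ⇒ ẍ = −rω² cosθ (ω constant).
|a| = rω²|cosθ| = 0.0482·(5.55)²·|cos 38.5°| = 1.162 m/s².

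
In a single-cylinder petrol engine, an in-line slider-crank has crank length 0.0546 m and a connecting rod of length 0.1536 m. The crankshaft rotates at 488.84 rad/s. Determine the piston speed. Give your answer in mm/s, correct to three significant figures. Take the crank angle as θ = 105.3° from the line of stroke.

23200

ω = 488.8 rad/s
For an in-line slider-crank, x = r cosθ + √(L² − r² sin²θ), so v = −rω sinθ·[1 + r cosθ/√(L² − r² sin²θ)].
With r = 0.0546 m, L = 0.1536 m, θ = 105.3°: √(L² − r² sin²θ) = 0.14429 m.
v = −0.0546·488.8·0.96456·[1 + 0.0546·-0.26387/0.14429] = -23.174 m/s.
|v| = 23.174 m/s = 23174 mm/s.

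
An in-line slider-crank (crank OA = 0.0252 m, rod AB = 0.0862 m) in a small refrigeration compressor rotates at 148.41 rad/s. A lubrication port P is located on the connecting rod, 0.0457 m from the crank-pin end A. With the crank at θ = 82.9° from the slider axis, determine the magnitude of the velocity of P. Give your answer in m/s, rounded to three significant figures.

3.79

ω = 148.4 rad/s.  Crank-pin speed |V_A| = rω = 3.7399 m/s, perpendicular to OA.
Rod angle: sinφ = −(r/L) sinθ ⇒ φ = -16.864°; ω_rod = −rω cosθ/√(L²−r²sin²θ) = -5.6036 rad/s.
V_P = V_A + ω_rod × AP, with AP = 0.0457 m along the rod.
Components: V_Px = −rω sinθ − a·ω_rod·sinφ = -3.7855 m/s;  V_Py = rω cosθ + a·ω_rod·cosφ = +0.21719 m/s.
|V_P| = √(V_Px² + V_Py²) = 3.7918 m/s.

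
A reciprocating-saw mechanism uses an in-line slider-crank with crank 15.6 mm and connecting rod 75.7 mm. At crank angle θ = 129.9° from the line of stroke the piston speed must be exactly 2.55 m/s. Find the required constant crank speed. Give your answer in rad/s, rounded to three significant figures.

246

For an in-line slider-crank, |v_piston| = rω|sinθ|·[1 + r cosθ/√(L² − r² sin²θ)].
With r = 0.0156 m, L = 0.0757 m, θ = 129.9°: the bracketed kinematic factor |dx/dθ| = 0.010366 m.
ω = v/|dx/dθ| = 2.55/0.010366 = 246.01 rad/s.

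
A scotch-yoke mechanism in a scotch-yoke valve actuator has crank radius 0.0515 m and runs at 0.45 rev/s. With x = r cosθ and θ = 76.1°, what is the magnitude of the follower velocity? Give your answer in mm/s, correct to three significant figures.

141

ω = 2.827 rad/s (from 0.45 rev/s).
x = r cosθ ⇒ ẋ = −rω sinθ.
|v| = rω|sinθ| = 0.0515·2.827·|sin 76.1°| = 0.14135 m/s = 141.35 mm/s.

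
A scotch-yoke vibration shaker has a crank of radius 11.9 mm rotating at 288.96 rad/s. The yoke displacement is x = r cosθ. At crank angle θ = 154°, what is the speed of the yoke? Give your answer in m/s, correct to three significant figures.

1.51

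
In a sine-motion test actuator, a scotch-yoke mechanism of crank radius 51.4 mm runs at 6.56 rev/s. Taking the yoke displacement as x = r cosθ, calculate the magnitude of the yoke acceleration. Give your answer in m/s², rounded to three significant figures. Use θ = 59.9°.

ω = 41.22 rad/s (from 6.56 rev/s).
x = r cosθ ⇒ ẍ = −rω² cosθ (ω constant).
|a| = rω²|cosθ| = 0.0514·(41.22)²·|cos 59.9°| = 43.794 m/s².

43.8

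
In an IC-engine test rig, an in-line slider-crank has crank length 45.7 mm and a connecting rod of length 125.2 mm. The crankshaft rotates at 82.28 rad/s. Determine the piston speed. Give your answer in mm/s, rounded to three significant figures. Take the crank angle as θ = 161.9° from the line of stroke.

ω = 82.28 rad/s
For an in-line slider-crank, x = r cosθ + √(L² − r² sin²θ), so v = −rω sinθ·[1 + r cosθ/√(L² − r² sin²θ)].
With r = 0.0457 m, L = 0.1252 m, θ = 161.9°: √(L² − r² sin²θ) = 0.12439 m.
v = −0.0457·82.28·0.31068·[1 + 0.0457·-0.95052/0.12439] = -0.76026 m/s.
|v| = 0.76026 m/s = 760.26 mm/s.

760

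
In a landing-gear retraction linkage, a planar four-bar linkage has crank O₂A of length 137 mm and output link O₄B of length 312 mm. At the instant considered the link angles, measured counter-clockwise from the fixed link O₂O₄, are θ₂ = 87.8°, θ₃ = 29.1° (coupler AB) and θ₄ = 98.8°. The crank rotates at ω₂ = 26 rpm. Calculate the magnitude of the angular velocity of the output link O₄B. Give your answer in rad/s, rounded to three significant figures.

ω₂ = 2.723 rad/s (from 26 rpm).
Differentiating the loop-closure r₂e^{iθ₂}+r₃e^{iθ₃}=r₁+r₄e^{iθ₄} gives r₂ω₂e^{iθ₂}+r₃ω₃e^{iθ₃}=r₄ω₄e^{iθ₄}.
Eliminating the other unknown: ω₄ = r₂ω₂ sin(θ₂−θ₃) / [r₄ sin(θ₄−θ₃)].
Numerator sine = +0.85446; denominator sine = +0.93789.
Result = 0.137·2.723·(+0.85446) / (0.312·(+0.93789)) = +1.0892 rad/s; magnitude 1.0892 rad/s.

1.09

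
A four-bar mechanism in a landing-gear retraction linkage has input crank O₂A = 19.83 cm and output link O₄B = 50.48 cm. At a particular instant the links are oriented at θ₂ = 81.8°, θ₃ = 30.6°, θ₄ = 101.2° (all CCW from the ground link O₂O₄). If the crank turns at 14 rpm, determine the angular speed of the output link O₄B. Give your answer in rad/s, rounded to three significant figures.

ω₂ = 1.466 rad/s (from 14 rpm).
Differentiating the loop-closure r₂e^{iθ₂}+r₃e^{iθ₃}=r₁+r₄e^{iθ₄} gives r₂ω₂e^{iθ₂}+r₃ω₃e^{iθ₃}=r₄ω₄e^{iθ₄}.
Eliminating the other unknown: ω₄ = r₂ω₂ sin(θ₂−θ₃) / [r₄ sin(θ₄−θ₃)].
Numerator sine = +0.77934; denominator sine = +0.94322.
Result = 0.1983·1.466·(+0.77934) / (0.5048·(+0.94322)) = +0.47585 rad/s; magnitude 0.47585 rad/s.

0.476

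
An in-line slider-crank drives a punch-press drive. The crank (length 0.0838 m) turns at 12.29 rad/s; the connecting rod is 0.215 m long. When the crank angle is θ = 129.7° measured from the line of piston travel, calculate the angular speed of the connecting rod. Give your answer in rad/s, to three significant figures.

ω = 12.29 rad/s
The rod makes angle φ with the slider axis where L sinφ = r sinθ; differentiating, L cosφ·φ̇ = r ω cosθ.
L cosφ = √(L² − r² sin²θ) = 0.2051 m.
|ω_rod| = r ω |cosθ| / √(L² − r² sin²θ) = 0.0838·12.29·0.63877/0.2051 = 3.2075 rad/s.

3.21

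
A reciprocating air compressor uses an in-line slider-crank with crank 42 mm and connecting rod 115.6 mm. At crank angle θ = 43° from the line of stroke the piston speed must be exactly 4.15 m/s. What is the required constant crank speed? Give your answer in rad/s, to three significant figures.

For an in-line slider-crank, |v_piston| = rω|sinθ|·[1 + r cosθ/√(L² − r² sin²θ)].
With r = 0.042 m, L = 0.1156 m, θ = 43°: the bracketed kinematic factor |dx/dθ| = 0.0365 m.
ω = v/|dx/dθ| = 4.15/0.0365 = 113.7 rad/s.

114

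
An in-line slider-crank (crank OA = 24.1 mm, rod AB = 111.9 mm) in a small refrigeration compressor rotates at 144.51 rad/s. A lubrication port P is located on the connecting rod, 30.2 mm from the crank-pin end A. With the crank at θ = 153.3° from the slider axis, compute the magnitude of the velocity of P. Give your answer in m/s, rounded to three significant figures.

2.71

ω = 144.5 rad/s.  Crank-pin speed |V_A| = rω = 3.4827 m/s, perpendicular to OA.
Rod angle: sinφ = −(r/L) sinθ ⇒ φ = -5.553°; ω_rod = −rω cosθ/√(L²−r²sin²θ) = +27.936 rad/s.
V_P = V_A + ω_rod × AP, with AP = 0.0302 m along the rod.
Components: V_Px = −rω sinθ − a·ω_rod·sinφ = -1.4832 m/s;  V_Py = rω cosθ + a·ω_rod·cosφ = -2.2716 m/s.
|V_P| = √(V_Px² + V_Py²) = 2.713 m/s.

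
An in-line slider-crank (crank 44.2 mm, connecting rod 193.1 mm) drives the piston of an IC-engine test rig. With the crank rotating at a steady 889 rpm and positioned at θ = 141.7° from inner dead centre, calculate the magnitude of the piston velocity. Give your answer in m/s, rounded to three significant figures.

2.09

ω = 2π·889/60 = 93.1 rad/s
For an in-line slider-crank, x = r cosθ + √(L² − r² sin²θ), so v = −rω sinθ·[1 + r cosθ/√(L² − r² sin²θ)].
With r = 0.0442 m, L = 0.1931 m, θ = 141.7°: √(L² − r² sin²θ) = 0.19115 m.
v = −0.0442·93.1·0.61978·[1 + 0.0442·-0.78478/0.19115] = -2.0875 m/s.
|v| = 2.0875 m/s.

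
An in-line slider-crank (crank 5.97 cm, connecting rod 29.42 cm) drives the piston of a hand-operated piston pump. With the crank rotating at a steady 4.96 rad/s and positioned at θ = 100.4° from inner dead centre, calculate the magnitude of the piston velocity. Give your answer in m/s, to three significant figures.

ω = 4.96 rad/s
For an in-line slider-crank, x = r cosθ + √(L² − r² sin²θ), so v = −rω sinθ·[1 + r cosθ/√(L² − r² sin²θ)].
With r = 0.0597 m, L = 0.2942 m, θ = 100.4°: √(L² − r² sin²θ) = 0.28828 m.
v = −0.0597·4.96·0.98357·[1 + 0.0597·-0.18052/0.28828] = -0.28036 m/s.
|v| = 0.28036 m/s.

0.280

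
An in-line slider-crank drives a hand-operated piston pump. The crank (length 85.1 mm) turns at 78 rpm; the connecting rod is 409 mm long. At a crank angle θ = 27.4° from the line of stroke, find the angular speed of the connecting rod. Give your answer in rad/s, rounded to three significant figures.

ω = 8.168 rad/s (converted from 78 rpm).
The rod makes angle φ with the slider axis where L sinφ = r sinθ; differentiating, L cosφ·φ̇ = r ω cosθ.
L cosφ = √(L² − r² sin²θ) = 0.40712 m.
|ω_rod| = r ω |cosθ| / √(L² − r² sin²θ) = 0.0851·8.168·0.88782/0.40712 = 1.5158 rad/s.

1.52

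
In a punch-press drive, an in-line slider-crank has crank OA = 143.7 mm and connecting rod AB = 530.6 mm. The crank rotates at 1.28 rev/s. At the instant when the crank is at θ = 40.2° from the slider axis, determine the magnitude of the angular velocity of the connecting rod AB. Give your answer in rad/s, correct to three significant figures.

ω = 8.042 rad/s (converted from 1.28 rev/s).
The rod makes angle φ with the slider axis where L sinφ = r sinθ; differentiating, L cosφ·φ̇ = r ω cosθ.
L cosφ = √(L² − r² sin²θ) = 0.52243 m.
|ω_rod| = r ω |cosθ| / √(L² − r² sin²θ) = 0.1437·8.042·0.76380/0.52243 = 1.6896 rad/s.

1.69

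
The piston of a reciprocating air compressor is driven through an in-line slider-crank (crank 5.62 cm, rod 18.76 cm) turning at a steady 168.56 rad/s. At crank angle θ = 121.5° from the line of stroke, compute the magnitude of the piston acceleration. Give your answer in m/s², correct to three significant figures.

1050

ω = 168.6 rad/s
x(θ) = r cosθ + √(L² − r² sin²θ); with ω constant, a = ω²·d²x/dθ².
d²x/dθ² = −r cosθ − r²(cos2θ)/√u − r⁴ sin²2θ/(4u^{3/2}),  u = L² − r² sin²θ = 0.0328976 m².
Substituting r = 0.0562 m, L = 0.1876 m, θ = 121.5°: d²x/dθ² = +0.036938 m.
a = ω²·d²x/dθ² = (168.6)²·(+0.036938) = +1049.5 m/s²;  |a| = 1049.5 m/s².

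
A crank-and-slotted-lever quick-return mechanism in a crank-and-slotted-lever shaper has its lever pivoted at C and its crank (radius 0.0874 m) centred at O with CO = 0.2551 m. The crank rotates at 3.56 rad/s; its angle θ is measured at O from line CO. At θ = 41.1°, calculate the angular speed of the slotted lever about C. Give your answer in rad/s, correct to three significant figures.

ω = 3.56 rad/s
Crank pin A relative to C: A = (d + r cosθ, r sinθ); lever angle φ = atan2(r sinθ, d + r cosθ).
Differentiating tanφ: φ̇ = rω(d cosθ + r)/(d² + r² + 2dr cosθ).
d² + r² + 2dr cosθ = |CA|² = 0.106317 m²;  d cosθ + r = +0.27963 m.
|ω_lever| = |0.0874·3.56·+0.27963| / 0.106317 = 0.81837 rad/s.

0.818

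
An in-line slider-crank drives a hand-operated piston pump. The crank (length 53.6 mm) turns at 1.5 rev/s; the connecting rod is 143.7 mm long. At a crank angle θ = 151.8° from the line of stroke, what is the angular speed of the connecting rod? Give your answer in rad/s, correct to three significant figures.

3.15

ω = 9.425 rad/s (converted from 1.5 rev/s).
The rod makes angle φ with the slider axis where L sinφ = r sinθ; differentiating, L cosφ·φ̇ = r ω cosθ.
L cosφ = √(L² − r² sin²θ) = 0.14145 m.
|ω_rod| = r ω |cosθ| / √(L² − r² sin²θ) = 0.0536·9.425·0.88130/0.14145 = 3.1474 rad/s.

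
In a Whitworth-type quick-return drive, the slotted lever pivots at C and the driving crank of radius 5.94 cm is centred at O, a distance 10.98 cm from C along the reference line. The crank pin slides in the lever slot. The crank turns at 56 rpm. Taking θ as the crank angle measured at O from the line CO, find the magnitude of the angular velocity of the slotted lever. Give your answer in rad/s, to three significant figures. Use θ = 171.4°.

6.37

ω = 5.864 rad/s (from 56 rpm).
Crank pin A relative to C: A = (d + r cosθ, r sinθ); lever angle φ = atan2(r sinθ, d + r cosθ).
Differentiating tanφ: φ̇ = rω(d cosθ + r)/(d² + r² + 2dr cosθ).
d² + r² + 2dr cosθ = |CA|² = 0.00268682 m²;  d cosθ + r = -0.049165 m.
|ω_lever| = |0.0594·5.864·-0.049165| / 0.00268682 = 6.3742 rad/s.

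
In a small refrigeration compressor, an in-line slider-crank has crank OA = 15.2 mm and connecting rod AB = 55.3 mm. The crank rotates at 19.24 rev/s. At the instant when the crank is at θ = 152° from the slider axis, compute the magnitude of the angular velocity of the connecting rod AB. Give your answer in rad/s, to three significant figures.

29.6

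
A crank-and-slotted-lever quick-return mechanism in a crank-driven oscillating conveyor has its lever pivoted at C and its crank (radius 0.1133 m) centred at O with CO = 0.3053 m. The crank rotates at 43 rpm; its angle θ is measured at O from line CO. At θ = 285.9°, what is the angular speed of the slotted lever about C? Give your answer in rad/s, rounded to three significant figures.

ω = 4.503 rad/s (from 43 rpm).
Crank pin A relative to C: A = (d + r cosθ, r sinθ); lever angle φ = atan2(r sinθ, d + r cosθ).
Differentiating tanφ: φ̇ = rω(d cosθ + r)/(d² + r² + 2dr cosθ).
d² + r² + 2dr cosθ = |CA|² = 0.124998 m²;  d cosθ + r = +0.19694 m.
|ω_lever| = |0.1133·4.503·+0.19694| / 0.124998 = 0.80382 rad/s.

0.804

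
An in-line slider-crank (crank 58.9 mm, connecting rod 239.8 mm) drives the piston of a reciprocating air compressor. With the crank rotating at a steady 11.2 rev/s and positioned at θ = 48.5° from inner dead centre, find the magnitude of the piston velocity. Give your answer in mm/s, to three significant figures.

ω = 2π·11.2 = 70.37 rad/s
For an in-line slider-crank, x = r cosθ + √(L² − r² sin²θ), so v = −rω sinθ·[1 + r cosθ/√(L² − r² sin²θ)].
With r = 0.0589 m, L = 0.2398 m, θ = 48.5°: √(L² − r² sin²θ) = 0.23571 m.
v = −0.0589·70.37·0.74896·[1 + 0.0589·0.66262/0.23571] = -3.6184 m/s.
|v| = 3.6184 m/s = 3618.4 mm/s.

3620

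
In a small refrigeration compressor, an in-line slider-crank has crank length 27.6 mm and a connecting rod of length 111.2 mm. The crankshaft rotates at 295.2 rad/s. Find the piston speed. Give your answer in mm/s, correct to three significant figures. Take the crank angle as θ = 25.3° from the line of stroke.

4270

ω = 295.2 rad/s
For an in-line slider-crank, x = r cosθ + √(L² − r² sin²θ), so v = −rω sinθ·[1 + r cosθ/√(L² − r² sin²θ)].
With r = 0.0276 m, L = 0.1112 m, θ = 25.3°: √(L² − r² sin²θ) = 0.11057 m.
v = −0.0276·295.2·0.42736·[1 + 0.0276·0.90408/0.11057] = -4.2677 m/s.
|v| = 4.2677 m/s = 4267.7 mm/s.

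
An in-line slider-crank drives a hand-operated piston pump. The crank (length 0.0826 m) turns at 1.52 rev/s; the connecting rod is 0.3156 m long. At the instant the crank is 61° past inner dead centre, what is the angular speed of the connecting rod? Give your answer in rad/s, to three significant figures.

ω = 9.55 rad/s (converted from 1.52 rev/s).
The rod makes angle φ with the slider axis where L sinφ = r sinθ; differentiating, L cosφ·φ̇ = r ω cosθ.
L cosφ = √(L² − r² sin²θ) = 0.30722 m.
|ω_rod| = r ω |cosθ| / √(L² − r² sin²θ) = 0.0826·9.55·0.48481/0.30722 = 1.2449 rad/s.

1.24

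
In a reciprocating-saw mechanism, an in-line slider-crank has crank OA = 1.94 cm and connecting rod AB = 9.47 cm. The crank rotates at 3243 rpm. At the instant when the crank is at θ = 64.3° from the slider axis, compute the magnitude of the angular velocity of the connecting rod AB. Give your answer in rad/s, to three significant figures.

ω = 339.6 rad/s (converted from 3243 rpm).
The rod makes angle φ with the slider axis where L sinφ = r sinθ; differentiating, L cosφ·φ̇ = r ω cosθ.
L cosφ = √(L² − r² sin²θ) = 0.093073 m.
|ω_rod| = r ω |cosθ| / √(L² − r² sin²θ) = 0.0194·339.6·0.43366/0.093073 = 30.698 rad/s.

30.7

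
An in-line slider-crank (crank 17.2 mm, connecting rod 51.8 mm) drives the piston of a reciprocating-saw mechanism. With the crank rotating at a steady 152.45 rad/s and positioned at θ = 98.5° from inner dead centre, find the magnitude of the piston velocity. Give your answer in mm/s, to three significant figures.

ω = 152.4 rad/s
For an in-line slider-crank, x = r cosθ + √(L² − r² sin²θ), so v = −rω sinθ·[1 + r cosθ/√(L² − r² sin²θ)].
With r = 0.0172 m, L = 0.0518 m, θ = 98.5°: √(L² − r² sin²θ) = 0.048927 m.
v = −0.0172·152.4·0.98902·[1 + 0.0172·-0.14781/0.048927] = -2.4586 m/s.
|v| = 2.4586 m/s = 2458.6 mm/s.

2460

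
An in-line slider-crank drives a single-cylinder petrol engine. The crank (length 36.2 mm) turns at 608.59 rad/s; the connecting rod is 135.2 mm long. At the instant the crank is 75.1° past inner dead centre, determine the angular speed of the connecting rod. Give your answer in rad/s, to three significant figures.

43.4

ω = 608.6 rad/s
The rod makes angle φ with the slider axis where L sinφ = r sinθ; differentiating, L cosφ·φ̇ = r ω cosθ.
L cosφ = √(L² − r² sin²θ) = 0.1306 m.
|ω_rod| = r ω |cosθ| / √(L² − r² sin²θ) = 0.0362·608.6·0.25713/0.1306 = 43.377 rad/s.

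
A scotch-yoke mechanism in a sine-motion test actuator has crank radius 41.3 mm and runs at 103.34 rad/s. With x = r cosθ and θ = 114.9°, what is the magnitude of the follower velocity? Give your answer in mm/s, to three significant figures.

ω = 103.3 rad/s
x = r cosθ ⇒ ẋ = −rω sinθ.
|v| = rω|sinθ| = 0.0413·103.3·|sin 114.9°| = 3.8712 m/s = 3871.2 mm/s.

3870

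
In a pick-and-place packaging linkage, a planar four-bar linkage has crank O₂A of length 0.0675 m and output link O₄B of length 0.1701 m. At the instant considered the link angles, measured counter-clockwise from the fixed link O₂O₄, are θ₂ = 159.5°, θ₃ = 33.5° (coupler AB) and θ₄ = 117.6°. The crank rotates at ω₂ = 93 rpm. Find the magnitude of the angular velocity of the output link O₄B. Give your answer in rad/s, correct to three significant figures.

3.14

ω₂ = 9.739 rad/s (from 93 rpm).
Differentiating the loop-closure r₂e^{iθ₂}+r₃e^{iθ₃}=r₁+r₄e^{iθ₄} gives r₂ω₂e^{iθ₂}+r₃ω₃e^{iθ₃}=r₄ω₄e^{iθ₄}.
Eliminating the other unknown: ω₄ = r₂ω₂ sin(θ₂−θ₃) / [r₄ sin(θ₄−θ₃)].
Numerator sine = +0.80902; denominator sine = +0.99470.
Result = 0.0675·9.739·(+0.80902) / (0.1701·(+0.99470)) = +3.1432 rad/s; magnitude 3.1432 rad/s.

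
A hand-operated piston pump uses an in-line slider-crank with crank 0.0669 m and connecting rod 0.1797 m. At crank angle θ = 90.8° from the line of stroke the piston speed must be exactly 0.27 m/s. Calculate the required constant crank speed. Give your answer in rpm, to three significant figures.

38.8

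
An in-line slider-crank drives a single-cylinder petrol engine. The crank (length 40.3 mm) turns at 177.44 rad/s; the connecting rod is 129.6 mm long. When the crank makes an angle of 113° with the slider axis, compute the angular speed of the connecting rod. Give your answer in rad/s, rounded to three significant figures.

22.5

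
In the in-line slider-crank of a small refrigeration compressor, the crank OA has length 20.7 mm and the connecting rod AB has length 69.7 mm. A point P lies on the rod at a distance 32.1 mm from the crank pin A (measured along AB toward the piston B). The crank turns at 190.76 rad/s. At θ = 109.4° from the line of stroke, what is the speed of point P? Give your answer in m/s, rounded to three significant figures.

3.62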